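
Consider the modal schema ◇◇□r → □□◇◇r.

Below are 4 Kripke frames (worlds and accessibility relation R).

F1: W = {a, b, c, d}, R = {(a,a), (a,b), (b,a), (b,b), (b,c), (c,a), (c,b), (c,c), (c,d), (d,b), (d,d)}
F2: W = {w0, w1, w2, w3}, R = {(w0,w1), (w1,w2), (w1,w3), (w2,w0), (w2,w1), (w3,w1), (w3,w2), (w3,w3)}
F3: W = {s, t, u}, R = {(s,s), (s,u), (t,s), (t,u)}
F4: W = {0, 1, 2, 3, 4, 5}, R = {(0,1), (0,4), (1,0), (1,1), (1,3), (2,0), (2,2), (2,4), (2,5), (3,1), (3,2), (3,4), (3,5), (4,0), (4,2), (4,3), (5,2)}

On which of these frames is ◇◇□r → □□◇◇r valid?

F1, F4

The schema corresponds to a generalized confluence (Geach) condition: ∀x ∀y ∀z ((xR²y ∧ xR²z) → ∃w (yRw ∧ zR²w)).
F1: condition met.
F2: fails — w1R²w0, w1R²w0 but no w with w0Rw and w0R²w.
F3: fails — sR²s, sR²u but no w with sRw and uR²w.
F4: condition met.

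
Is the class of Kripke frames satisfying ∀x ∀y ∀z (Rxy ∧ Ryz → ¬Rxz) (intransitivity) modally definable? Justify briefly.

No

Any modally definable frame class is closed under surjective bounded morphisms.
The 3-cycle (worlds s,t,u with s→t→u→s) is intransitive. Mapping every world to a single reflexive point • is a surjective bounded morphism; the reflexive point is not intransitive (R••∧R•• but R••).
Hence intransitivity is not modally definable.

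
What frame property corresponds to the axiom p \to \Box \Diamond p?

symmetry

Suppose p→□◇p is valid. Take Rxy and set V(p)={x}. Then p at x, so □◇p at x, so ◇p at y, so some z with Ryz has p; z=x, i.e. Ryx.
Conversely, any frame satisfying \forall x \forall y (Rxy \to Ryx) validates the schema.
So the correspondent is symmetry.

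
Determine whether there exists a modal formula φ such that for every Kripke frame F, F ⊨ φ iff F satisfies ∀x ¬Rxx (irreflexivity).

Any modally definable frame class is closed under surjective bounded morphisms.
The 4-cycle (worlds 0,1,2,3 with 0→1→2→3→0) is irreflexive, and the map sending every world to a single reflexive point • is a surjective bounded morphism (forth: every edge maps to (•,•); back: every world has a successor). So any modal formula valid on the 4-cycle is also valid on the reflexive point, which is not irreflexive.
Hence irreflexivity is not modally definable.

No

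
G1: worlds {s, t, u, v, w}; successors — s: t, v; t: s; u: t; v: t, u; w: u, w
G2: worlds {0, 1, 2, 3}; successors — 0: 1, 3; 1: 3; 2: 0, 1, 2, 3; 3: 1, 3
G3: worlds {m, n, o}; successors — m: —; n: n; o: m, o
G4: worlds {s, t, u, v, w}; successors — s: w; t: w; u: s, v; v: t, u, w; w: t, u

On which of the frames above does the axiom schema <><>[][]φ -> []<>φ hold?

G2

Frame correspondent (Sahlqvist): forall x forall y forall z ((x R^2 y & xRz) -> exists w (y R^2 w & zRw)) — i.e. a generalized confluence (Geach) condition.
G1: fails — sR²t, sRt but no w* with tR²w* and tRw*.
G2: ✓.
G3: fails — oR²m, oRm but no w with mR²w and mRw.
G4: fails — uR²t, uRs but no w* with tR²w* and sRw*.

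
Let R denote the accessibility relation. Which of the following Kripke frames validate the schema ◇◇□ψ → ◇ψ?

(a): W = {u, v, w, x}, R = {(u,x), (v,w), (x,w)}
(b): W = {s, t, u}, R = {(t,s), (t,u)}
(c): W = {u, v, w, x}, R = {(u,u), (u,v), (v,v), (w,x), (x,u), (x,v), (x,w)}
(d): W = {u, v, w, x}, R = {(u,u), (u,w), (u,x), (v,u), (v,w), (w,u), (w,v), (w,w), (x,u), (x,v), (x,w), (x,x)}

This is the axiom for a generalized confluence (Geach) condition; its first-order frame correspondent is ∀x ∀y (xR²y → ∃w (yRw ∧ xRw)).
(a): fails — uR²w but no t with wRt and uRt.
(b): ✓.
(c): fails — wR²u but no t with uRt and wRt.
(d): ✓.
Valid on: (b), (d).

(b), (d)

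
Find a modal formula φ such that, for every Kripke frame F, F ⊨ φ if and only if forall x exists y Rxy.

□p → ◇p

The condition is seriality. The D schema □p → ◇p defines it.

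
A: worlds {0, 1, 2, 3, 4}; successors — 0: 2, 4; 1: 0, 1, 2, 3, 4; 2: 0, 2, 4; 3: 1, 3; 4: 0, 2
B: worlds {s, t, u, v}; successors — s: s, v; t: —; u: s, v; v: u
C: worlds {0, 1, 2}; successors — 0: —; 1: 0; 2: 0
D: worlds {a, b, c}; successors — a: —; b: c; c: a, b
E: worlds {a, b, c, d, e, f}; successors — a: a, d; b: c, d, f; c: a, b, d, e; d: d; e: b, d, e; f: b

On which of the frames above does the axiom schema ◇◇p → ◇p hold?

Frame correspondent (Sahlqvist): ∀x ∀y ∀z (Rxy ∧ Ryz → Rxz) — i.e. transitivity.
A: fails — R02 and R20 but not R00.
B: fails — Ruv and Rvu but not Ruu.
C: ✓.
D: fails — Rbc and Rca but not Rba.
E: fails — Rbc and Rcb but not Rbb.
Valid on: C.

C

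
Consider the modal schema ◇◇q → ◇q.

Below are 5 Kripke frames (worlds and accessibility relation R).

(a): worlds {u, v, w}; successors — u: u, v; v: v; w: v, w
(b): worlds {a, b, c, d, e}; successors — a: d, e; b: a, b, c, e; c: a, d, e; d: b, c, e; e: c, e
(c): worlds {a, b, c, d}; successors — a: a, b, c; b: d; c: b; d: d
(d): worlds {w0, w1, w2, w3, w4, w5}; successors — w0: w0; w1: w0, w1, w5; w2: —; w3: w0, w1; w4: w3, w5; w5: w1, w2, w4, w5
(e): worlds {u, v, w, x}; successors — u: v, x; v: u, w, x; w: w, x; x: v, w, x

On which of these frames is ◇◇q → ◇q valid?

Frame correspondent (Sahlqvist): ∀x ∀y ∀z (Rxy ∧ Ryz → Rxz) — i.e. transitivity.
(a): condition met.
(b): fails — Rbc and Rcd but not Rbd.
(c): fails — Rab and Rbd but not Rad.
(d): fails — Rw1w5 and Rw5w2 but not Rw1w2.
(e): fails — Ruv and Rvw but not Ruw.
Valid on: (a).

(a)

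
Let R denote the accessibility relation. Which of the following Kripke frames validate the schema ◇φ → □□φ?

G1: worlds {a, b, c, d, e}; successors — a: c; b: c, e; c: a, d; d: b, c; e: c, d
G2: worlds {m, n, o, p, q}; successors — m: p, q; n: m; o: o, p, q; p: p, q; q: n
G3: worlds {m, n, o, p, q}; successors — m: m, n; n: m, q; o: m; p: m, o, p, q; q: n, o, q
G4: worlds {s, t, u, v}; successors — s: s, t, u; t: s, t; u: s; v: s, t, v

The schema corresponds to a generalized confluence (Geach) condition: ∀x ∀y ∀z ((xRy ∧ xR²z) → ∃w (y = w ∧ z = w)).
G1: fails — aRc, aR²a but c ≠ a.
G2: fails — mRp, mR²n but p ≠ n.
G3: fails — mRm, mR²n but m ≠ n.
G4: fails — sRs, sR²t but s ≠ t.
Valid on no frame.

none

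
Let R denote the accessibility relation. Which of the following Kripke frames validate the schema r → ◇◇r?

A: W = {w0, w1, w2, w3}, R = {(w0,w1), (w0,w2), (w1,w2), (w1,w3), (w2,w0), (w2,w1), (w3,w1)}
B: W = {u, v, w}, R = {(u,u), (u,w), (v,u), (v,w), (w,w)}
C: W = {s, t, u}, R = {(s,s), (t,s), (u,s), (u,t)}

A

This is the axiom for a generalized confluence (Geach) condition; its first-order frame correspondent is ∀x ∃w (x = w ∧ xR²w).
A: holds.
B: fails — at v but no t with v=t and vR²t.
C: fails — at t but no w with t=w and tR²w.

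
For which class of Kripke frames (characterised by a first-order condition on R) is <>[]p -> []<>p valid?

Suppose ◇□p→□◇p is valid. Take Rxy, Rxz and set V(p)={w : Ryw}. Then □p at y so ◇□p at x, so □◇p at x, so ◇p at z, giving w with Rzw and Ryw.

convergence: forall x forall y forall z (Rxy & Rxz -> exists w (Ryw & Rzw))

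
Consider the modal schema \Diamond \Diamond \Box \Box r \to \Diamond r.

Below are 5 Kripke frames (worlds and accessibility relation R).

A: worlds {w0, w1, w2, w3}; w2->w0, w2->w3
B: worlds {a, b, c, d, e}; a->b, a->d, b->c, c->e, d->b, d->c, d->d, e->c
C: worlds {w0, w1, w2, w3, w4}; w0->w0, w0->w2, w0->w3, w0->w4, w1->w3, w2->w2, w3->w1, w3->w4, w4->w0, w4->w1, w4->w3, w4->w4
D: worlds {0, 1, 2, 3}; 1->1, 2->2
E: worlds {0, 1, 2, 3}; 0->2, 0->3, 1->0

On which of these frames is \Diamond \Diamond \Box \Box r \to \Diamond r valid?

A, D

Frame correspondent (Sahlqvist): \forall x \forall y (x R^2 y \to \exists w (y R^2 w \wedge xRw)) — i.e. a generalized confluence (Geach) condition.
A: ✓.
B: fails — aR²b but no w with bR²w and aRw.
C: fails — w1R²w1 but no w with w1R²w and w1Rw.
D: ✓.
E: fails — 1R²2 but no w with 2R²w and 1Rw.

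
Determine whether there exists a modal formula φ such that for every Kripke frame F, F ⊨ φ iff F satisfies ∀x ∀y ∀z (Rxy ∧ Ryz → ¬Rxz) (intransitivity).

Any modally definable frame class is closed under surjective bounded morphisms.
The 3-cycle (worlds w0,w1,w2 with w0→w1→w2→w0) is intransitive. Mapping every world to a single reflexive point • is a surjective bounded morphism; the reflexive point is not intransitive (R••∧R•• but R••).
Hence intransitivity is not modally definable.

No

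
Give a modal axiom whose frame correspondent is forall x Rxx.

□r → r

This is reflexivity; the standard corresponding axiom is T: □r → r.
Suppose □r→r is valid. At any x set V(r)={w : Rxw}. Then □r holds at x, so r holds at x, i.e. Rxx.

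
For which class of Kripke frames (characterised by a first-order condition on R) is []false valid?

□⊥ is valid iff no world has any successor (otherwise □⊥ fails at any world with one).
Conversely, on a frame with emptiness of R the schema holds at every world under every valuation.
So the correspondent is emptiness of R.

emptiness of R: forall x forall y ~Rxy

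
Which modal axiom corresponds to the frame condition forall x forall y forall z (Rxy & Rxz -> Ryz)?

◇s → □◇s

This is the Euclidean property; the standard corresponding axiom is 5: ◇s → □◇s.
Suppose ◇s→□◇s is valid. Take Rxy, Rxz and set V(s)={y}. Then ◇s at x, so □◇s at x, so ◇s at z, so some w with Rzw has s; w=y, i.e. Rzy. By symmetry of the argument, Ryz.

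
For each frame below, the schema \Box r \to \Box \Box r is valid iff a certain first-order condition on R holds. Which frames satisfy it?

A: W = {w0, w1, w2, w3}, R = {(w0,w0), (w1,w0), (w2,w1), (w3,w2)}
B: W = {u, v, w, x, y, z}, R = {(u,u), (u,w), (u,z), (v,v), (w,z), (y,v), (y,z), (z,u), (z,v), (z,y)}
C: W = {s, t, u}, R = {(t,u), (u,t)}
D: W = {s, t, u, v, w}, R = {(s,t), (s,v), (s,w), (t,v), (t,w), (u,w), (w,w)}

D

The schema corresponds to transitivity: \forall x \forall y \forall z (Rxy \wedge Ryz \to Rxz).
A: fails — Rw3w2 and Rw2w1 but not Rw3w1.
B: fails — Ruz and Rzy but not Ruy.
C: fails — Rtu and Rut but not Rtt.
D: satisfies the condition.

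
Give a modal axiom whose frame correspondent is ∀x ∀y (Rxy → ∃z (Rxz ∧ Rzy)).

This is density; the standard corresponding axiom is C4: □□ψ → □ψ.
Suppose □□ψ→□ψ is valid. Take Rxy and set V(ψ)={w : xR²w}. Then □□ψ at x, so □ψ at x, so ψ at y, i.e. ∃z(Rxz∧Rzy).

□□ψ → □ψ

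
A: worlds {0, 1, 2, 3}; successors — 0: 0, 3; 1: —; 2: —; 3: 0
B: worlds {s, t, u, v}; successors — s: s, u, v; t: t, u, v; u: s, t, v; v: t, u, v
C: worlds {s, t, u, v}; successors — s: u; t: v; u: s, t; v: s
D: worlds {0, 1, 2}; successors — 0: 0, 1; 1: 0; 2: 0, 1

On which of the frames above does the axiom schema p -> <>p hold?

none

This is the axiom for reflexivity; its first-order frame correspondent is forall x Rxx.
A: fails — world 1 does not see itself.
B: fails — world u does not see itself.
C: fails — world s does not see itself.
D: fails — world 1 does not see itself.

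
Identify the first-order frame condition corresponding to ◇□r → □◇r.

convergence: ∀x ∀y ∀z (Rxy ∧ Rxz → ∃w (Ryw ∧ Rzw))

Suppose ◇□r→□◇r is valid. Take Rxy, Rxz and set V(r)={w : Ryw}. Then □r at y so ◇□r at x, so □◇r at x, so ◇r at z, giving w with Rzw and Ryw.
The converse is a direct semantic check.
So the correspondent is convergence.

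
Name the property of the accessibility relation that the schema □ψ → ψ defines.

reflexivity: ∀x Rxx

Suppose □ψ→ψ is valid. At any x set V(ψ)={w : Rxw}. Then □ψ holds at x, so ψ holds at x, i.e. Rxx.
Conversely, on a frame with reflexivity the schema holds at every world under every valuation.
Frame condition: ∀x Rxx.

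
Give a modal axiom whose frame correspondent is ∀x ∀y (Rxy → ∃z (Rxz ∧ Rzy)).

A defining formula is □□r → □r (the C4 axiom).
Suppose □□r→□r is valid. Take Rxy and set V(r)={w : xR²w}. Then □□r at x, so □r at x, so r at y, i.e. ∃z(Rxz∧Rzy).

□□r → □r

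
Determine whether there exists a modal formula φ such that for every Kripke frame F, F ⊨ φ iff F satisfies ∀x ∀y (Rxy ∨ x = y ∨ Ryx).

Modal frame validity is preserved under disjoint unions.
Take 2 disjoint single-world reflexive frames: each is trivially connected, but their disjoint union has 2 worlds with no edge between distinct components, so it is not connected.
Hence connectedness of R is not modally definable.

No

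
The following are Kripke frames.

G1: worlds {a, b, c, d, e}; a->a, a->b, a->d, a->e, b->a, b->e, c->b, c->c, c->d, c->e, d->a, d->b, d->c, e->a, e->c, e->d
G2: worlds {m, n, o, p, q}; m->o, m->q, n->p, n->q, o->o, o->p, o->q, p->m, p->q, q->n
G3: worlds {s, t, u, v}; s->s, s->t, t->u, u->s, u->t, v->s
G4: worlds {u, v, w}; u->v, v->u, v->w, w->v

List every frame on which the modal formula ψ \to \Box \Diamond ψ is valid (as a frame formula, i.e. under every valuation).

G4

The schema corresponds to symmetry: \forall x \forall y (Rxy \to Ryx).
G1: fails — Rcb but not Rbc.
G2: fails — Rop but not Rpo.
G3: fails — Rus but not Rsu.
G4: satisfies the condition.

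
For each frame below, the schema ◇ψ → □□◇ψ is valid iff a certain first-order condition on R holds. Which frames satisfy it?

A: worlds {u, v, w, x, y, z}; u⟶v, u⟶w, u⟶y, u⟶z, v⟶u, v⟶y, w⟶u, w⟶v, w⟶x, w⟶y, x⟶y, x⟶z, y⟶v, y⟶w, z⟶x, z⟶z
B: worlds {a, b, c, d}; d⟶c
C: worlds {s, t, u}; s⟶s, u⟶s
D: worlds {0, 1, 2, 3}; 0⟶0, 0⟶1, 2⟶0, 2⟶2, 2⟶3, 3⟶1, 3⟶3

B, C

This is the axiom for a generalized confluence (Geach) condition; its first-order frame correspondent is ∀x ∀y ∀z ((xRy ∧ xR²z) → ∃w (y = w ∧ zRw)).
A: fails — uRv, uR²v but no t with v=t and vRt.
B: satisfies the condition.
C: satisfies the condition.
D: fails — 0R0, 0R²1 but no w with 0=w and 1Rw.
Valid on: B, C.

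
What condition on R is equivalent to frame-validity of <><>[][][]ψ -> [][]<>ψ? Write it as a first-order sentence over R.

forall x forall y forall z ((x R^2 y & x R^2 z) -> exists w (y R^3 w & zRw))

This is a Sahlqvist (Geach-type) schema ◇^2□^3ψ → □^2◇^1ψ.
First-order correspondent: forall x forall y forall z ((x R^2 y & x R^2 z) -> exists w (y R^3 w & zRw)).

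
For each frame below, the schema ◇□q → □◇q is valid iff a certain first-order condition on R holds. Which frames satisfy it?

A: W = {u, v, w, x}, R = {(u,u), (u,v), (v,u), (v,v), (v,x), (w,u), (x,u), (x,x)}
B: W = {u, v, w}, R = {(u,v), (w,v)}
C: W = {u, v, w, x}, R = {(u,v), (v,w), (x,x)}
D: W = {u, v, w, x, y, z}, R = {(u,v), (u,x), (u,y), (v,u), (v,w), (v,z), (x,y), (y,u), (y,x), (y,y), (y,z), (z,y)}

Frame correspondent (Sahlqvist): ∀x ∀y ∀z (Rxy ∧ Rxz → ∃w (Ryw ∧ Rzw)) — i.e. convergence.
A: condition met.
B: fails — Ruv and Ruv but v and v have no common successor.
C: fails — Rvw and Rvw but w and w have no common successor.
D: fails — Ruv and Rux but v and x have no common successor.

A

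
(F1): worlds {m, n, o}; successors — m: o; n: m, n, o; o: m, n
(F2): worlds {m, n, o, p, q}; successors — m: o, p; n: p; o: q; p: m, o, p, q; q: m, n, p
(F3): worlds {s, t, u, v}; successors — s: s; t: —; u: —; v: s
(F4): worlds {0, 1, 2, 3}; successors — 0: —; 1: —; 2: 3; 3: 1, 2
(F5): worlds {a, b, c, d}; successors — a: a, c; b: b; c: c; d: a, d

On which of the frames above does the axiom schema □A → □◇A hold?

Frame correspondent (Sahlqvist): ∀x ∀z (xRz → ∃w (xRw ∧ zRw)) — i.e. a generalized confluence (Geach) condition.
(F1): fails — mRo but no w with mRw and oRw.
(F2): fails — mRo but no w with mRw and oRw.
(F3): satisfies the condition.
(F4): fails — 2R3 but no w with 2Rw and 3Rw.
(F5): satisfies the condition.
Valid on: (F3), (F5).

(F3), (F5)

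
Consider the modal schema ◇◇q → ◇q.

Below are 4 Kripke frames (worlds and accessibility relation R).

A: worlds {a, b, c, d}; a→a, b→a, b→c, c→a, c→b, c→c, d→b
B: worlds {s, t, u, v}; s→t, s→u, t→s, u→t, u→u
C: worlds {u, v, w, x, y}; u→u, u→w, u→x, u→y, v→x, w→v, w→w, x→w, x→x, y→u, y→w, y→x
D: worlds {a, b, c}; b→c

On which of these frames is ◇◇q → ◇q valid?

D

Frame correspondent (Sahlqvist): ∀x ∀y ∀z (Rxy ∧ Ryz → Rxz) — i.e. transitivity.
A: fails — Rbc and Rcb but not Rbb.
B: fails — Rut and Rts but not Rus.
C: fails — Rxw and Rwv but not Rxv.
D: condition met.
Valid on: D.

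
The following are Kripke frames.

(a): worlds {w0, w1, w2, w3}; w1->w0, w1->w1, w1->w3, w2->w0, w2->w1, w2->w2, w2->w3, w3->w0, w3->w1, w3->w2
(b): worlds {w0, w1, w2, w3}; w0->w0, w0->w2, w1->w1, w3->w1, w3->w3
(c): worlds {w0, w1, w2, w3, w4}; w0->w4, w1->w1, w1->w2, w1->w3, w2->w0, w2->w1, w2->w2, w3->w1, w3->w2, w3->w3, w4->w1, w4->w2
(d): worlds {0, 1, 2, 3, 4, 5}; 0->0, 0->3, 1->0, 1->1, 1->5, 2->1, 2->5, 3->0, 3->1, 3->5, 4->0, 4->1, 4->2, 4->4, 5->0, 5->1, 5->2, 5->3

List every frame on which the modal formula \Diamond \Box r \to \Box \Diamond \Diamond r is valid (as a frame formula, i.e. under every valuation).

This is the axiom for a generalized confluence (Geach) condition; its first-order frame correspondent is \forall x \forall y \forall z ((xRy \wedge xRz) \to \exists w (yRw \wedge z R^2 w)).
(a): fails — w1Rw0, w1Rw0 but no w with w0Rw and w0R²w.
(b): fails — w0Rw0, w0Rw2 but no w with w0Rw and w2R²w.
(c): fails — w2Rw0, w2Rw0 but no w with w0Rw and w0R²w.
(d): condition met.

(d)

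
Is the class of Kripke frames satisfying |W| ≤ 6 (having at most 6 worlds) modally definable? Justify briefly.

Modal frame validity is preserved under disjoint unions.
Any modal formula valid on each of 7 disjoint one-world frames is valid on their disjoint union (validity is preserved under disjoint unions). Each one-world frame has |W|=1≤6, but the union has |W|=7.
So the class is not modally definable.

Not modally definable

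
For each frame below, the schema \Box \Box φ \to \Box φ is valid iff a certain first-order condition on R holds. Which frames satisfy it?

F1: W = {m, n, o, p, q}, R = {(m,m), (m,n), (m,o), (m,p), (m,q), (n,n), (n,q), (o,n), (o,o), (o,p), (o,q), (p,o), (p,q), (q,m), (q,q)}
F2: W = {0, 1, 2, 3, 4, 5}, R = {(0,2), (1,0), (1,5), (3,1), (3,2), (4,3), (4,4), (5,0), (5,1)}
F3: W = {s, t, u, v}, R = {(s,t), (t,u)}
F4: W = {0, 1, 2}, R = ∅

The schema corresponds to density: \forall x \forall y (Rxy \to \exists z (Rxz \wedge Rzy)).
F1: condition met.
F2: fails — R32 but no z with R3z and Rz2.
F3: fails — Rtu but no z with Rtz and Rzu.
F4: condition met.

F1, F4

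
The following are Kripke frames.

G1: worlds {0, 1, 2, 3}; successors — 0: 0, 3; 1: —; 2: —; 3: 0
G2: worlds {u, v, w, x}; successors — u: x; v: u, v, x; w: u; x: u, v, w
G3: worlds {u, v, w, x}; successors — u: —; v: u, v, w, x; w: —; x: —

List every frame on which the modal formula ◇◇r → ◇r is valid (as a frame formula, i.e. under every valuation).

G3

Frame correspondent (Sahlqvist): ∀x ∀y ∀z (Rxy ∧ Ryz → Rxz) — i.e. transitivity.
G1: fails — R30 and R03 but not R33.
G2: fails — Rwu and Rux but not Rwx.
G3: ✓.
Valid on: G3.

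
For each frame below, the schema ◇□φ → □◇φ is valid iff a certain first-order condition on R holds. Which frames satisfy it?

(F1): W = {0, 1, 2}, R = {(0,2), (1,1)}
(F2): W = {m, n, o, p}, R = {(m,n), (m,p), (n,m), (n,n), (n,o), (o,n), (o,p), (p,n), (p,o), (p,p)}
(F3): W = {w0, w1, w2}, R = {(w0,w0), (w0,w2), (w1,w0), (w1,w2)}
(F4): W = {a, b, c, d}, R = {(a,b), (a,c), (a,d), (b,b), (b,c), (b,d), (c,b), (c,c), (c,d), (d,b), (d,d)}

(F2), (F4)

This is the axiom for convergence; its first-order frame correspondent is ∀x ∀y ∀z (Rxy ∧ Rxz → ∃w (Ryw ∧ Rzw)).
(F1): fails — R02 and R02 but 2 and 2 have no common successor.
(F2): holds.
(F3): fails — Rw0w2 and Rw0w2 but w2 and w2 have no common successor.
(F4): holds.
Valid on: (F2), (F4).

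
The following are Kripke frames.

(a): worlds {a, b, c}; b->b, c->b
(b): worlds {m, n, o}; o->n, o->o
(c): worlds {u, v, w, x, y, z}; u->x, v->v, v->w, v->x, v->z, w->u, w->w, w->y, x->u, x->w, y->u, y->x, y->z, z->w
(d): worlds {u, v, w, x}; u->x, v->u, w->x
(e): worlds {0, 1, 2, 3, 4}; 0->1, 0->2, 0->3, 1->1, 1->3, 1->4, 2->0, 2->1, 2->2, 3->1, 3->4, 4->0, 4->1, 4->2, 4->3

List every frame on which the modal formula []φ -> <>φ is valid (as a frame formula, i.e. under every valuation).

(c), (e)

Frame correspondent (Sahlqvist): forall x exists y Rxy — i.e. seriality.
(a): fails — world a has no successor.
(b): fails — world m has no successor.
(c): holds.
(d): fails — world x has no successor.
(e): holds.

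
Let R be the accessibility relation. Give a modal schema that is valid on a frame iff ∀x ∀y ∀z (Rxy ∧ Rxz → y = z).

◇s → □s

A defining formula is ◇s → □s (the CD axiom).
Suppose ◇s→□s is valid. Take Rxy, Rxz and set V(s)={y}. Then ◇s at x, so □s at x, so s at z, i.e. z=y.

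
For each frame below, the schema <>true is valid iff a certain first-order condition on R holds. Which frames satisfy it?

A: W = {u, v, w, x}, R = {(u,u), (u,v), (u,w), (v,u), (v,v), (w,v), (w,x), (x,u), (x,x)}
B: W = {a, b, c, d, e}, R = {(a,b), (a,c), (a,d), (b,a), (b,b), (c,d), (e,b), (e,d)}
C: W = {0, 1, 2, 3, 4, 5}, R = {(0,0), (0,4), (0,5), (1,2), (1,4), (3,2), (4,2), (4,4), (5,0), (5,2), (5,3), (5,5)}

Frame correspondent (Sahlqvist): forall x exists y Rxy — i.e. seriality.
A: holds.
B: fails — world d has no successor.
C: fails — world 2 has no successor.
Valid on: A.

A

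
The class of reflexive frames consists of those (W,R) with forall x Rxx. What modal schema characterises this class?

The condition is reflexivity. The T schema □s → s defines it.
Suppose □s→s is valid. At any x set V(s)={w : Rxw}. Then □s holds at x, so s holds at x, i.e. Rxx.

□s → s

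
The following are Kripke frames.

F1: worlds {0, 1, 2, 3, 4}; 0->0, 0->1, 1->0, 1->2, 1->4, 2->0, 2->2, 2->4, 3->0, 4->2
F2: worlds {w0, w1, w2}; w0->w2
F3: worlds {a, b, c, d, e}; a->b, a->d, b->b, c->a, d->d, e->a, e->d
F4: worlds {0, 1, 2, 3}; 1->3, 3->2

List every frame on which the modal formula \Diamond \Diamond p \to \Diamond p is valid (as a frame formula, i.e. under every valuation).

The schema corresponds to transitivity: \forall x \forall y \forall z (Rxy \wedge Ryz \to Rxz).
F1: fails — R10 and R01 but not R11.
F2: condition met.
F3: fails — Rea and Rab but not Reb.
F4: fails — R13 and R32 but not R12.

F2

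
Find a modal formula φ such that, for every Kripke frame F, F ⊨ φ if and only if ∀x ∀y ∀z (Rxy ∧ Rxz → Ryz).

◇q → □◇q

This is the Euclidean property; the standard corresponding axiom is 5: ◇q → □◇q.
Suppose ◇q→□◇q is valid. Take Rxy, Rxz and set V(q)={y}. Then ◇q at x, so □◇q at x, so ◇q at z, so some w with Rzw has q; w=y, i.e. Rzy. By symmetry of the argument, Ryz.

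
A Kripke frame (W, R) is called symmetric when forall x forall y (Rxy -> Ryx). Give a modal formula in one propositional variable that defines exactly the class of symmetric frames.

q → □◇q

This is symmetry; the standard corresponding axiom is B: q → □◇q.
Suppose q→□◇q is valid. Take Rxy and set V(q)={x}. Then q at x, so □◇q at x, so ◇q at y, so some z with Ryz has q; z=x, i.e. Ryx.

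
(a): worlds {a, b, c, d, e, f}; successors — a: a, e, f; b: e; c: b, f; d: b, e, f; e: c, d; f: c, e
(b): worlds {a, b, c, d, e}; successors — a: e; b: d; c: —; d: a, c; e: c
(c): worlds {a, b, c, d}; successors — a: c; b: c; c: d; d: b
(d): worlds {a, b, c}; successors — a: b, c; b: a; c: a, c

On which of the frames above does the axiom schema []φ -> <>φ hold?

(a), (c), (d)

The schema corresponds to seriality: forall x exists y Rxy.
(a): condition met.
(b): fails — world c has no successor.
(c): condition met.
(d): condition met.
Valid on: (a), (c), (d).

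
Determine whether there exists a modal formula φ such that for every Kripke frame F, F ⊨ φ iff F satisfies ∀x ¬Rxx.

No — not modally definable

Any modally definable frame class is closed under surjective bounded morphisms.
The 2-cycle (worlds 0,1 with 0→1→0) is irreflexive, and the map sending every world to a single reflexive point • is a surjective bounded morphism (forth: every edge maps to (•,•); back: every world has a successor). So any modal formula valid on the 2-cycle is also valid on the reflexive point, which is not irreflexive.
So the class is not modally definable.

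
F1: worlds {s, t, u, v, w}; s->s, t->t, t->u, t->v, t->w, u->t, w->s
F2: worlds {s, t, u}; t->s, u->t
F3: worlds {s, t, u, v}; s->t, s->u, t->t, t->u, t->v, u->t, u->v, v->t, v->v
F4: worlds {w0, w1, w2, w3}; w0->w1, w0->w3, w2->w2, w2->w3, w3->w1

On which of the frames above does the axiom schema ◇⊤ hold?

Frame correspondent (Sahlqvist): ∀x ∃y Rxy — i.e. seriality.
F1: fails — world v has no successor.
F2: fails — world s has no successor.
F3: holds.
F4: fails — world w1 has no successor.
Valid on: F3.

F3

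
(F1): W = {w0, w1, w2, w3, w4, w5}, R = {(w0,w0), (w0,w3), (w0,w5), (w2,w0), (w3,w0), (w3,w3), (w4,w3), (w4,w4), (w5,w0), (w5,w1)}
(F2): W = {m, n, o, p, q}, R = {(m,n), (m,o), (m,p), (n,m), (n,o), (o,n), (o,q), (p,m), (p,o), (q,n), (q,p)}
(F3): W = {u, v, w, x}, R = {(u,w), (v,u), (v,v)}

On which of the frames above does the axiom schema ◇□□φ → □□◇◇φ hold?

(F2)

The schema corresponds to a generalized confluence (Geach) condition: ∀x ∀y ∀z ((xRy ∧ xR²z) → ∃w (yR²w ∧ zR²w)).
(F1): fails — w0Rw0, w0R²w1 but no w with w0R²w and w1R²w.
(F2): holds.
(F3): fails — vRu, vR²u but no t with uR²t and uR²t.
Valid on: (F2).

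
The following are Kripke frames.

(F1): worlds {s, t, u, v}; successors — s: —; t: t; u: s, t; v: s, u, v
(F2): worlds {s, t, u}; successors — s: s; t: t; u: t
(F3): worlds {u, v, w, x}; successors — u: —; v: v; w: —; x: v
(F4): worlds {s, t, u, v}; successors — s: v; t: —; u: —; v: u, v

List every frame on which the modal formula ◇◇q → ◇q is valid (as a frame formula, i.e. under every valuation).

The schema corresponds to transitivity: ∀x ∀y ∀z (Rxy ∧ Ryz → Rxz).
(F1): fails — Rvu and Rut but not Rvt.
(F2): condition met.
(F3): condition met.
(F4): fails — Rsv and Rvu but not Rsu.
Valid on: (F2), (F3).

(F2), (F3)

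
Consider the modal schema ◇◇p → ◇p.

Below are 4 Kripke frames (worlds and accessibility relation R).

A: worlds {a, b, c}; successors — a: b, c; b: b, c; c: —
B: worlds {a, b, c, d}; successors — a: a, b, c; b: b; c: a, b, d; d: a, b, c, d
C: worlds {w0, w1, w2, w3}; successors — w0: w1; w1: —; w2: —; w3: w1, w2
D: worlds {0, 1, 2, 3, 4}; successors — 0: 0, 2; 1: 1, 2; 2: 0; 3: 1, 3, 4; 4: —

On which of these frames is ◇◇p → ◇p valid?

A, C

This is the axiom for transitivity; its first-order frame correspondent is ∀x ∀y ∀z (Rxy ∧ Ryz → Rxz).
A: holds.
B: fails — Rcd and Rdc but not Rcc.
C: holds.
D: fails — R12 and R20 but not R10.
Valid on: A, C.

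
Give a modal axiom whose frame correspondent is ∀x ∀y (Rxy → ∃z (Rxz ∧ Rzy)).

□□s → □s

This is density; the standard corresponding axiom is C4: □□s → □s.
Suppose □□s→□s is valid. Take Rxy and set V(s)={w : xR²w}. Then □□s at x, so □s at x, so s at y, i.e. ∃z(Rxz∧Rzy).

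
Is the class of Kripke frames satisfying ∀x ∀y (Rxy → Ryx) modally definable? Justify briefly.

The condition is symmetry. A defining modal formula is p → □◇p.

Yes, by p → □◇p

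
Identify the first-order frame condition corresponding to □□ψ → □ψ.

Suppose □□ψ→□ψ is valid. Take Rxy and set V(ψ)={w : xR²w}. Then □□ψ at x, so □ψ at x, so ψ at y, i.e. ∃z(Rxz∧Rzy).
The converse is a direct semantic check.
So the correspondent is density.

density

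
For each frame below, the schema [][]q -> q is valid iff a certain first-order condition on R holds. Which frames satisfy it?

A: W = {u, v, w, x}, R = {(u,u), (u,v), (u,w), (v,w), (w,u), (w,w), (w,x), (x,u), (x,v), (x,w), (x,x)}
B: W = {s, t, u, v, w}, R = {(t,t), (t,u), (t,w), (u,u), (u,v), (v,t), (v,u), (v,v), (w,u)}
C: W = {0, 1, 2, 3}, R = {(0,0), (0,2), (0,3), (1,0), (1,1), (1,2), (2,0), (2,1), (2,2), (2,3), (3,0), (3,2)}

The schema corresponds to a generalized confluence (Geach) condition: forall x exists w (x R^2 w & x = w).
A: fails — at v but no t with vR²t and v=t.
B: fails — at s but no w* with sR²w* and s=w*.
C: condition met.

C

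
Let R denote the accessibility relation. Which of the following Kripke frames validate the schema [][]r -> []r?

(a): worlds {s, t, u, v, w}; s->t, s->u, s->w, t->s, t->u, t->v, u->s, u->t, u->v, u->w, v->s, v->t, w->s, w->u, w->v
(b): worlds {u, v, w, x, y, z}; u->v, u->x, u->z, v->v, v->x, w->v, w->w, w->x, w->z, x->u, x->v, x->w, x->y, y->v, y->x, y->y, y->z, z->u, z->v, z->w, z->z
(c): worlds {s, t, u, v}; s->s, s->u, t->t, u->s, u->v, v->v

This is the axiom for density; its first-order frame correspondent is forall x forall y (Rxy -> exists z (Rxz & Rzy)).
(a): holds.
(b): fails — Rxu but no t with Rxt and Rtu.
(c): holds.

(a), (c)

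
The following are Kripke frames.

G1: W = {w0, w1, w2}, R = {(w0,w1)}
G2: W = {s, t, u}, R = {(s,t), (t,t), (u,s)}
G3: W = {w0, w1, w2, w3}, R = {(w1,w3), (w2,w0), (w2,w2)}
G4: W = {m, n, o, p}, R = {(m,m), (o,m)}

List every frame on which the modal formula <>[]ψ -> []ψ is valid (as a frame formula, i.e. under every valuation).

Frame correspondent (Sahlqvist): forall x forall y forall z (Rxy & Rxz -> Ryz) — i.e. the Euclidean property.
G1: fails — Rw0w1 and Rw0w1 but not Rw1w1.
G2: fails — Rus and Rus but not Rss.
G3: fails — Rw1w3 and Rw1w3 but not Rw3w3.
G4: satisfies the condition.

G4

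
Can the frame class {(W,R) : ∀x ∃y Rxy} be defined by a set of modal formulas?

Yes — defined by □q → ◇q

Yes: it is seriality, defined by the D schema □q → ◇q.
Suppose □q→◇q is valid. At any x set V(q)=W. Then □q at x, so ◇q at x, so x has a successor.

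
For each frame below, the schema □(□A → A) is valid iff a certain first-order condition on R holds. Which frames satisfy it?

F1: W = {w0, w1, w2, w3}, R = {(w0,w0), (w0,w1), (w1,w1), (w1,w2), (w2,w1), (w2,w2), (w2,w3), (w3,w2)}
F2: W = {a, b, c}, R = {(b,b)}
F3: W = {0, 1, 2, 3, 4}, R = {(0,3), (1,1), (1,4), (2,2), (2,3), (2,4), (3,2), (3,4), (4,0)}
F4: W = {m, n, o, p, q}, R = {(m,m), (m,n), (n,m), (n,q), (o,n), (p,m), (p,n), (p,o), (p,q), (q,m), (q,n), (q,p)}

F2

Frame correspondent (Sahlqvist): ∀x ∀y (Rxy → Ryy) — i.e. shift-reflexivity.
F1: fails — Rw2w3 but not Rw3w3.
F2: satisfies the condition.
F3: fails — R34 but not R44.
F4: fails — Ron but not Rnn.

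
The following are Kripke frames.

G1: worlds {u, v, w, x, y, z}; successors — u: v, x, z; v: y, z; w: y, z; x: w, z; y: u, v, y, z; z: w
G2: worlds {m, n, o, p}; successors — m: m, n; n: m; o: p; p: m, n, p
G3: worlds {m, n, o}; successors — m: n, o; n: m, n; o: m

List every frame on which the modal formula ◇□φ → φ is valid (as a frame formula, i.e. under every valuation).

G3

The schema corresponds to symmetry: ∀x ∀y (Rxy → Ryx).
G1: fails — Ruv but not Rvu.
G2: fails — Rop but not Rpo.
G3: condition met.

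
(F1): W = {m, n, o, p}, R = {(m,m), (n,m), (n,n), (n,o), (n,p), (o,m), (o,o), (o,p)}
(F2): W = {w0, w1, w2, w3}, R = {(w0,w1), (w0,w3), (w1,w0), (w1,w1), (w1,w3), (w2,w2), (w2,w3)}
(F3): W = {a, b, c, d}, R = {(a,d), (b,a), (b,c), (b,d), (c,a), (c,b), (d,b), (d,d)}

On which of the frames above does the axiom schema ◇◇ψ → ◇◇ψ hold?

(F1), (F2), (F3)

Frame correspondent (Sahlqvist): ∀x ∀y (xR²y → ∃w (y = w ∧ xR²w)) — i.e. a generalized confluence (Geach) condition.
(F1): holds.
(F2): holds.
(F3): holds.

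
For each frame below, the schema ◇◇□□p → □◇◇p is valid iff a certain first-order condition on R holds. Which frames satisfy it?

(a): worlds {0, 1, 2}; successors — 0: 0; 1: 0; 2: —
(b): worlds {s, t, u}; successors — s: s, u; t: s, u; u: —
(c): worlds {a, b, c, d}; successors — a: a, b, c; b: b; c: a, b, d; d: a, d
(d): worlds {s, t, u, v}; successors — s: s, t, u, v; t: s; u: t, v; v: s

(a), (c), (d)

The schema corresponds to a generalized confluence (Geach) condition: ∀x ∀y ∀z ((xR²y ∧ xRz) → ∃w (yR²w ∧ zR²w)).
(a): satisfies the condition.
(b): fails — sR²s, sRu but no w with sR²w and uR²w.
(c): satisfies the condition.
(d): satisfies the condition.
Valid on: (a), (c), (d).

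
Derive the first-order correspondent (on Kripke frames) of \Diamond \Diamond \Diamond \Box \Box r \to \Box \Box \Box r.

\forall x \forall y \forall z ((x R^3 y \wedge x R^3 z) \to \exists w (y R^2 w \wedge z = w))

This is a Sahlqvist (Geach-type) schema ◇^3□^2r → □^3◇^0r.
Minimal-valuation argument: fix x; take any y with xR^3y and any z with xR^3z. Set V(r) to the set of worlds R-reachable from y in exactly 2 steps. Then □^2r holds at y, so the antecedent holds at x; validity forces ◇^0r at z, giving a w with zR^0w and yR^2w.
First-order correspondent: \forall x \forall y \forall z ((x R^3 y \wedge x R^3 z) \to \exists w (y R^2 w \wedge z = w)).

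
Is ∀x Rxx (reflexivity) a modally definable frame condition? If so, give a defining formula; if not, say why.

The condition is reflexivity. A defining modal formula is □p → p.

Yes — defined by □p → p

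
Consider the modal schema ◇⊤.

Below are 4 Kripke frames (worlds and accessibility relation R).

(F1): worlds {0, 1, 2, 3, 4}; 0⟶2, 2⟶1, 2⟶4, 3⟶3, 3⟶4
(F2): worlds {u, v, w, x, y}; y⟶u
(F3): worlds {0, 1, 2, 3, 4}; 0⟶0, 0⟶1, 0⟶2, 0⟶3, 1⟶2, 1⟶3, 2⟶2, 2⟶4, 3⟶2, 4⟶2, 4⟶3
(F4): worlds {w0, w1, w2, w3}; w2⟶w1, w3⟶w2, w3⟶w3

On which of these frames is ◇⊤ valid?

(F3)

This is the axiom for seriality; its first-order frame correspondent is ∀x ∃y Rxy.
(F1): fails — world 1 has no successor.
(F2): fails — world u has no successor.
(F3): holds.
(F4): fails — world w0 has no successor.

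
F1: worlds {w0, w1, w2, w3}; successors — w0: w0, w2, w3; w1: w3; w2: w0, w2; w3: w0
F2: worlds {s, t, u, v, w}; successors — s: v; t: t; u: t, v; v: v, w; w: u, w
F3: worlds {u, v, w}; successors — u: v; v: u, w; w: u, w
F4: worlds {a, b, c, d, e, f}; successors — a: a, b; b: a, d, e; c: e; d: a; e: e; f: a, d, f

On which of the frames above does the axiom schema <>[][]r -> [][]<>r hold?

The schema corresponds to a generalized confluence (Geach) condition: forall x forall y forall z ((xRy & x R^2 z) -> exists w (y R^2 w & zRw)).
F1: condition met.
F2: fails — uRt, uR²v but no w* with tR²w* and vRw*.
F3: fails — vRu, vR²u but no t with uR²t and uRt.
F4: fails — bRd, bR²e but no w with dR²w and eRw.
Valid on: F1.

F1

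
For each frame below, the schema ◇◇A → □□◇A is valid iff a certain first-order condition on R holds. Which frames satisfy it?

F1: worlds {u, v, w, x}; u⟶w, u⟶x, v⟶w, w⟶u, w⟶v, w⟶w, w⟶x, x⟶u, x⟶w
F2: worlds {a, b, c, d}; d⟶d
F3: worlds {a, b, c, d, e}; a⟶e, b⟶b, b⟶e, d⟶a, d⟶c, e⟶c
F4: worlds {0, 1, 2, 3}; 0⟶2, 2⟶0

This is the axiom for a generalized confluence (Geach) condition; its first-order frame correspondent is ∀x ∀y ∀z ((xR²y ∧ xR²z) → ∃w (y = w ∧ zRw)).
F1: fails — uR²u, uR²u but no t with u=t and uRt.
F2: ✓.
F3: fails — aR²c, aR²c but no w with c=w and cRw.
F4: fails — 0R²0, 0R²0 but no w with 0=w and 0Rw.

F2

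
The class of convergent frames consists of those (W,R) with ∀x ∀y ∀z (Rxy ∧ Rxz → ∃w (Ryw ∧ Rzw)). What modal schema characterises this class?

◇□q → □◇q

The condition is convergence. The .2 schema ◇□q → □◇q defines it.
Suppose ◇□q→□◇q is valid. Take Rxy, Rxz and set V(q)={w : Ryw}. Then □q at y so ◇□q at x, so □◇q at x, so ◇q at z, giving w with Rzw and Ryw.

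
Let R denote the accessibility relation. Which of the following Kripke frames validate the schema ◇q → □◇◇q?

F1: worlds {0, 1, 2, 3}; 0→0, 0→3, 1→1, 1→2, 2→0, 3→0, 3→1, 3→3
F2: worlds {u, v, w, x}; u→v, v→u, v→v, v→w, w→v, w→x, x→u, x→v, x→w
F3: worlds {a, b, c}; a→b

This is the axiom for a generalized confluence (Geach) condition; its first-order frame correspondent is ∀x ∀y ∀z ((xRy ∧ xRz) → ∃w (y = w ∧ zR²w)).
F1: fails — 1R1, 1R2 but no w with 1=w and 2R²w.
F2: satisfies the condition.
F3: fails — aRb, aRb but no w with b=w and bR²w.

F2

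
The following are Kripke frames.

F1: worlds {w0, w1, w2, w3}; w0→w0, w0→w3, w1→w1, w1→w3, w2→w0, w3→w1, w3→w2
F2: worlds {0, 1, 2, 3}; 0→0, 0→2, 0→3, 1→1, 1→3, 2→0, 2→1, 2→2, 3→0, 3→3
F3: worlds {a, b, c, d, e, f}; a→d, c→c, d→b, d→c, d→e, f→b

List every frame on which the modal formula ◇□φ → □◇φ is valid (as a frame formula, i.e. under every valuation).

Frame correspondent (Sahlqvist): ∀x ∀y ∀z (Rxy ∧ Rxz → ∃w (Ryw ∧ Rzw)) — i.e. convergence.
F1: fails — Rw0w0 and Rw0w3 but w0 and w3 have no common successor.
F2: holds.
F3: fails — Rdc and Rdb but c and b have no common successor.
Valid on: F2.

F2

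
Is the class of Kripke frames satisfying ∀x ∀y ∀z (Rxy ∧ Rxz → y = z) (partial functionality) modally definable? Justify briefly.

The condition is partial functionality. A defining modal formula is ◇r → □r.
Suppose ◇r→□r is valid. Take Rxy, Rxz and set V(r)={y}. Then ◇r at x, so □r at x, so r at z, i.e. z=y.

Yes — defined by ◇r → □r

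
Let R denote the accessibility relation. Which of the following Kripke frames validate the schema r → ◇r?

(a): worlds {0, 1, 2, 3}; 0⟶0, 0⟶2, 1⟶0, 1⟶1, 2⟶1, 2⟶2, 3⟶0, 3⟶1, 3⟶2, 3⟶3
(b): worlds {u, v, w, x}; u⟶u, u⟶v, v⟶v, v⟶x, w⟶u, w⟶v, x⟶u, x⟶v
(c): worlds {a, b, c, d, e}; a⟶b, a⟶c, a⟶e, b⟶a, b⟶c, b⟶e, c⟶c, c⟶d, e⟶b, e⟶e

(a)

Frame correspondent (Sahlqvist): ∀x Rxx — i.e. reflexivity.
(a): holds.
(b): fails — world w does not see itself.
(c): fails — world a does not see itself.
Valid on: (a).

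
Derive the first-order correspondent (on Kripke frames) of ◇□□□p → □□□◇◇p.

∀x ∀y ∀z ((xRy ∧ xR³z) → ∃w (yR³w ∧ zR²w))

This is a Sahlqvist (Geach-type) schema ◇^1□^3p → □^3◇^2p.
Minimal-valuation argument: fix x; take any y with xR^1y and any z with xR^3z. Set V(p) to the set of worlds R-reachable from y in exactly 3 steps. Then □^3p holds at y, so the antecedent holds at x; validity forces ◇^2p at z, giving a w with zR^2w and yR^3w.
First-order correspondent: ∀x ∀y ∀z ((xRy ∧ xR³z) → ∃w (yR³w ∧ zR²w)).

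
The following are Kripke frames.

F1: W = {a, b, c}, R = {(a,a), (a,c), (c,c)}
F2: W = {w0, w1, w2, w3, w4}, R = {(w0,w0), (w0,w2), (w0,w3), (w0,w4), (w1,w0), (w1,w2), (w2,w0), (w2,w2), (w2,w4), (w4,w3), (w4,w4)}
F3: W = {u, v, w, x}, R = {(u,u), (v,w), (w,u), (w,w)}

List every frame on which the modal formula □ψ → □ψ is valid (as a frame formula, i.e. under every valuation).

This is the axiom for a generalized confluence (Geach) condition; its first-order frame correspondent is ∀x ∀z (xRz → ∃w (xRw ∧ z = w)).
F1: satisfies the condition.
F2: satisfies the condition.
F3: satisfies the condition.

F1, F2, F3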